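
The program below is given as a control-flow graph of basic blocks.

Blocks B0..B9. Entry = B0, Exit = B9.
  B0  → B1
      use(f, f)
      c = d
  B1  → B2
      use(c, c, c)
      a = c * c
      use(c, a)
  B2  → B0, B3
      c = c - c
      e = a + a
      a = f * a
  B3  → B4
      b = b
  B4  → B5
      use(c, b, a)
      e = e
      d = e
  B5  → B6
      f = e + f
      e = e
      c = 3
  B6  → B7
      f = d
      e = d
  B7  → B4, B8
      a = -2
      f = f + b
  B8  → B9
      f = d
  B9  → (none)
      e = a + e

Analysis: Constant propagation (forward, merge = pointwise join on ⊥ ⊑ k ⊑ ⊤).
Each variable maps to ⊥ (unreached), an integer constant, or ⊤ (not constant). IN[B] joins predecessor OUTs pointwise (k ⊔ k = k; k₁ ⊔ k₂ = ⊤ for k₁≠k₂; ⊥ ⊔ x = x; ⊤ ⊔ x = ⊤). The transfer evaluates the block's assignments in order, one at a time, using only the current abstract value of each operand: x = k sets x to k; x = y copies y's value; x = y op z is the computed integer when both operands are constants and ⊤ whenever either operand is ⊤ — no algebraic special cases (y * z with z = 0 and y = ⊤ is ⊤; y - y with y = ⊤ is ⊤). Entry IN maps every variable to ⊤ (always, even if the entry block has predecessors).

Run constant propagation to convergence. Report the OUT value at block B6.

Fixpoint table:
  B0:   IN=(all ⊤)   OUT=(all ⊤)
  B1:   IN=(all ⊤)   OUT=(all ⊤)
  B2:   IN=(all ⊤)   OUT=(all ⊤)
  B3:   IN=(all ⊤)   OUT=(all ⊤)
  B4:   IN=(all ⊤)   OUT=(all ⊤)
  B5:   IN=(all ⊤)   OUT={c:3; rest ⊤}
  B6:   IN={c:3; rest ⊤}   OUT={c:3; rest ⊤}
  B7:   IN={c:3; rest ⊤}   OUT={a:-2, c:3; rest ⊤}
  B8:   IN={a:-2, c:3; rest ⊤}   OUT={a:-2, c:3; rest ⊤}
  B9:   IN={a:-2, c:3; rest ⊤}   OUT={a:-2, c:3; rest ⊤}

Merge at B6: IN[B6] = OUT[B5] = {a: ⊤, b: ⊤, c: 3, d: ⊤, e: ⊤, f: ⊤}
Applying B6's transfer function to that IN value gives OUT[B6] (row B6 above).

Answer: {a: ⊤, b: ⊤, c: 3, d: ⊤, e: ⊤, f: ⊤}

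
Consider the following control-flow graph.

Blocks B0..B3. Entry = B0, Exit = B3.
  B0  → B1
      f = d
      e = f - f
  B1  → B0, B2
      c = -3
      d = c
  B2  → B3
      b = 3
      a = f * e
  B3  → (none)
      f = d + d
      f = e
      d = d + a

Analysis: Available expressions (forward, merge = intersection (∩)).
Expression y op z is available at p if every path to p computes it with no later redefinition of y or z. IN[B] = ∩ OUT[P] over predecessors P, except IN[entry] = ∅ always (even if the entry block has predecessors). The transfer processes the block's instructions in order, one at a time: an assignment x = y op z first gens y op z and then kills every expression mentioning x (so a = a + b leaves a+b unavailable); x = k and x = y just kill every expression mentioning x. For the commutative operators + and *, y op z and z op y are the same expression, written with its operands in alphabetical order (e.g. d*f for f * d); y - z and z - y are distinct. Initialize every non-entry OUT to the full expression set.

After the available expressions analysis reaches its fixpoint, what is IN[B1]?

Fixpoint table:
  B0:  IN={}  OUT={f-f}
  B1:  IN={f-f}  OUT={f-f}
  B2:  IN={f-f}  OUT={e*f, f-f}
  B3:  IN={e*f, f-f}  OUT={}

Merge at B1: IN[B1] = OUT[B0] = {f-f}

Answer: {f-f}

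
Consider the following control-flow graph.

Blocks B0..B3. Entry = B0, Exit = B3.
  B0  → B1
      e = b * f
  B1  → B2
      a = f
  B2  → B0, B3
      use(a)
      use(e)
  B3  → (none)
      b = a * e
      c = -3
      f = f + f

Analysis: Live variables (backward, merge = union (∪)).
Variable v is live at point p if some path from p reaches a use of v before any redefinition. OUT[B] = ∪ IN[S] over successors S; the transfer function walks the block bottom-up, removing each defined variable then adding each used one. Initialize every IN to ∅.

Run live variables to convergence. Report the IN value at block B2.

Converged values:
  B0:   IN={b, f}   OUT={b, e, f}
  B1:   IN={b, e, f}   OUT={a, b, e, f}
  B2:   IN={a, b, e, f}   OUT={a, b, e, f}
  B3:   IN={a, e, f}   OUT={}

Merge at B2: OUT[B2] = IN[B0] ⊔ IN[B3] = {a, b, e, f}
Applying B2's transfer function to that OUT value gives IN[B2] (row B2 above).

Answer: {a, b, e, f}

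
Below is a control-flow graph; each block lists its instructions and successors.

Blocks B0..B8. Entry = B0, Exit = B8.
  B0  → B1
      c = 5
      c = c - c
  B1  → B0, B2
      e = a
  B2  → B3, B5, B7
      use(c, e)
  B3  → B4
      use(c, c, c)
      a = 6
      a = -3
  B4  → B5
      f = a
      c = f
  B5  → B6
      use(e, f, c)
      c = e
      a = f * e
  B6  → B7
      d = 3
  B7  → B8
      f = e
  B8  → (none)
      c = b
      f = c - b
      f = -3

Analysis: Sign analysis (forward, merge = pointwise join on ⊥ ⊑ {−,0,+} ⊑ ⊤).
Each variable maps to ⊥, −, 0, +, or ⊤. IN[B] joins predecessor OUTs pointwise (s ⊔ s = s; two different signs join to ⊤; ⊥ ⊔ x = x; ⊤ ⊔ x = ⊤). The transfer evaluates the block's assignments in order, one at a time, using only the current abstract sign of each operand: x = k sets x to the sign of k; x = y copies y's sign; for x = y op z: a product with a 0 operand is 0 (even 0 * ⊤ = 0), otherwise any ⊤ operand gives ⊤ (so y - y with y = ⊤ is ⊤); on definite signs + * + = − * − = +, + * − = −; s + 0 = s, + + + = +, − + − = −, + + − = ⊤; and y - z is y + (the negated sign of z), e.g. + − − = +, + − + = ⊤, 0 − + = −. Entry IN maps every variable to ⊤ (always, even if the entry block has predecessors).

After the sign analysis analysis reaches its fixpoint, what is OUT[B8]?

Answer: {a: ⊤, b: ⊤, c: ⊤, d: ⊤, e: ⊤, f: -}

Working:
Per-block solution:
  B0:  IN=(all ⊤)  OUT=(all ⊤)
  B1:  IN=(all ⊤)  OUT=(all ⊤)
  B2:  IN=(all ⊤)  OUT=(all ⊤)
  B3:  IN=(all ⊤)  OUT={a:-; rest ⊤}
  B4:  IN={a:-; rest ⊤}  OUT={a:-, c:-, f:-; rest ⊤}
  B5:  IN=(all ⊤)  OUT=(all ⊤)
  B6:  IN=(all ⊤)  OUT={d:+; rest ⊤}
  B7:  IN=(all ⊤)  OUT=(all ⊤)
  B8:  IN=(all ⊤)  OUT={f:-; rest ⊤}

Merge at B8: IN[B8] = OUT[B7] = {a: ⊤, b: ⊤, c: ⊤, d: ⊤, e: ⊤, f: ⊤}
Applying B8's transfer function to that IN value gives OUT[B8] (row B8 above).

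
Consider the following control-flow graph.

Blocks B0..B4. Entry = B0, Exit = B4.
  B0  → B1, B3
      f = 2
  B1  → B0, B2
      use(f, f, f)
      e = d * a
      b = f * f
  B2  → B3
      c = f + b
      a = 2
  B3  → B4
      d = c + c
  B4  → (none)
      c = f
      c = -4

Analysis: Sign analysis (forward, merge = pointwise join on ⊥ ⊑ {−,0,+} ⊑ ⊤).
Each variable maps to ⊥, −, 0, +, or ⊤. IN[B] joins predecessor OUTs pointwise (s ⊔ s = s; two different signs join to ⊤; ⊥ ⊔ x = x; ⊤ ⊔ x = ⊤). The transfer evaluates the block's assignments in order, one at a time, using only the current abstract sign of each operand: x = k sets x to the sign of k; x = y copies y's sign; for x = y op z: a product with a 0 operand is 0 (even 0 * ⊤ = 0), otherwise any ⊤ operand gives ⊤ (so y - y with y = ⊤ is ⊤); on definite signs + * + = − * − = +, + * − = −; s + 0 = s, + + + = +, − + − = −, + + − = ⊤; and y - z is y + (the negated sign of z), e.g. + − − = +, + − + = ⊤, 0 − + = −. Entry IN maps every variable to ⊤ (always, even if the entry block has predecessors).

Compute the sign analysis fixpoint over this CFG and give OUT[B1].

Converged values:
  B0: | IN=(all ⊤) | OUT={f:+; rest ⊤}
  B1: | IN={f:+; rest ⊤} | OUT={b:+, f:+; rest ⊤}
  B2: | IN={b:+, f:+; rest ⊤} | OUT={a:+, b:+, c:+, f:+; rest ⊤}
  B3: | IN={f:+; rest ⊤} | OUT={f:+; rest ⊤}
  B4: | IN={f:+; rest ⊤} | OUT={c:-, f:+; rest ⊤}

Merge at B1: IN[B1] = OUT[B0] = {a: ⊤, b: ⊤, c: ⊤, d: ⊤, e: ⊤, f: +}
Applying B1's transfer function to that IN value gives OUT[B1] (row B1 above).

Answer: {a: ⊤, b: +, c: ⊤, d: ⊤, e: ⊤, f: +}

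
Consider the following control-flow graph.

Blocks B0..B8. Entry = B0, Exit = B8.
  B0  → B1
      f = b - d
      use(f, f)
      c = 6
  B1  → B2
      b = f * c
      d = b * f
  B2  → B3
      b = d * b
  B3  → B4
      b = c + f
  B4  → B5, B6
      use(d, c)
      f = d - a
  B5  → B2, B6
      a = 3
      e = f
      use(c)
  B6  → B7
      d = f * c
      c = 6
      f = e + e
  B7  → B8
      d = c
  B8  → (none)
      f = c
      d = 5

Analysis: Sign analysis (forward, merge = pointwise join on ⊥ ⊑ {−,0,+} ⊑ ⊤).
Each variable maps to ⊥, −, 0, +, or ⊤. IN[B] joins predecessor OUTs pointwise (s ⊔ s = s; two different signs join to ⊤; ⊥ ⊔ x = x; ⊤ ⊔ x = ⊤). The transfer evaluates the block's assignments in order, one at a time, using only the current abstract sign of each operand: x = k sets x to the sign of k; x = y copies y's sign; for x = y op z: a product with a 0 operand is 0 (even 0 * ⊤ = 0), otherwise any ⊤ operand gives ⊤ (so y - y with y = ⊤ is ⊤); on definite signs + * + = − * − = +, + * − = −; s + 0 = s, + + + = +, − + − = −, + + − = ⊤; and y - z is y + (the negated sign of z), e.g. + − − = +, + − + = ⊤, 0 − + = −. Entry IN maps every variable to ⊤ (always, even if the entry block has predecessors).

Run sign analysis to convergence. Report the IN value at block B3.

Fixpoint table:
  B0: | IN=(all ⊤) | OUT={c:+; rest ⊤}
  B1: | IN={c:+; rest ⊤} | OUT={c:+; rest ⊤}
  B2: | IN={c:+; rest ⊤} | OUT={c:+; rest ⊤}
  B3: | IN={c:+; rest ⊤} | OUT={c:+; rest ⊤}
  B4: | IN={c:+; rest ⊤} | OUT={c:+; rest ⊤}
  B5: | IN={c:+; rest ⊤} | OUT={a:+, c:+; rest ⊤}
  B6: | IN={c:+; rest ⊤} | OUT={c:+; rest ⊤}
  B7: | IN={c:+; rest ⊤} | OUT={c:+, d:+; rest ⊤}
  B8: | IN={c:+, d:+; rest ⊤} | OUT={c:+, d:+, f:+; rest ⊤}

Merge at B3: IN[B3] = OUT[B2] = {a: ⊤, b: ⊤, c: +, d: ⊤, e: ⊤, f: ⊤}

Answer: {a: ⊤, b: ⊤, c: +, d: ⊤, e: ⊤, f: ⊤}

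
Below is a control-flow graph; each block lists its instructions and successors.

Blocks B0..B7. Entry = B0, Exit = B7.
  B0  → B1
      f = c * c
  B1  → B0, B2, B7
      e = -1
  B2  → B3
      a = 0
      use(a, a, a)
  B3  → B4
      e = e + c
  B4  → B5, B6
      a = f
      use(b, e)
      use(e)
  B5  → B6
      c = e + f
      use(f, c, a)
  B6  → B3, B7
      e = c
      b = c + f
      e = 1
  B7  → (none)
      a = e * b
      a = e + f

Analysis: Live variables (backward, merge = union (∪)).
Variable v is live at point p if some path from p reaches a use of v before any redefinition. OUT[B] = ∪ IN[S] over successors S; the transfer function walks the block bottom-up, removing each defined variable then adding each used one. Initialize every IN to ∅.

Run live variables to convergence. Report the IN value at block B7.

Per-block solution:
  B0:   IN={b, c}   OUT={b, c, f}
  B1:   IN={b, c, f}   OUT={b, c, e, f}
  B2:   IN={b, c, e, f}   OUT={b, c, e, f}
  B3:   IN={b, c, e, f}   OUT={b, c, e, f}
  B4:   IN={b, c, e, f}   OUT={a, c, e, f}
  B5:   IN={a, e, f}   OUT={c, f}
  B6:   IN={c, f}   OUT={b, c, e, f}
  B7:   IN={b, e, f}   OUT={}

B7 is the boundary node: OUT[B7] = {}
Applying B7's transfer function to that OUT value gives IN[B7] (row B7 above).

Answer: {b, e, f}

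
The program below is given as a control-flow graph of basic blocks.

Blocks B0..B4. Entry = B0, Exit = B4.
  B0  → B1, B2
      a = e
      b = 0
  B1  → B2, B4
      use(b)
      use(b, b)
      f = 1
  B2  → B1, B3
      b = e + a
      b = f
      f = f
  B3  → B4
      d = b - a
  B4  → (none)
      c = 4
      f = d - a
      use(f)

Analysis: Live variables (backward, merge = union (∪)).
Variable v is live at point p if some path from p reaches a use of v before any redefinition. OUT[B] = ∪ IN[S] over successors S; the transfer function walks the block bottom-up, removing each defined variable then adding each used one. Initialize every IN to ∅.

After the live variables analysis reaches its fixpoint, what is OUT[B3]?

Answer: {a, d}

Working:
Per-block solution:
  B0: | IN={d, e, f} | OUT={a, b, d, e, f}
  B1: | IN={a, b, d, e} | OUT={a, d, e, f}
  B2: | IN={a, d, e, f} | OUT={a, b, d, e}
  B3: | IN={a, b} | OUT={a, d}
  B4: | IN={a, d} | OUT={}

Merge at B3: OUT[B3] = IN[B4] = {a, d}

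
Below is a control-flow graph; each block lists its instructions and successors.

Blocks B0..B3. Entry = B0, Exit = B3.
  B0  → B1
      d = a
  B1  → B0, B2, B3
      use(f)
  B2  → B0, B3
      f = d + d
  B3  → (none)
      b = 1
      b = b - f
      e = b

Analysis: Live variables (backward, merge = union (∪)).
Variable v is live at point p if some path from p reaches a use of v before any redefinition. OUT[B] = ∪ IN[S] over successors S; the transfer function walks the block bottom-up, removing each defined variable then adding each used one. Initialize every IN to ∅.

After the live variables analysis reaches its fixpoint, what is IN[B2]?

Per-block solution:
  B0: | IN={a, f} | OUT={a, d, f}
  B1: | IN={a, d, f} | OUT={a, d, f}
  B2: | IN={a, d} | OUT={a, f}
  B3: | IN={f} | OUT={}

Merge at B2: OUT[B2] = IN[B0] ⊔ IN[B3] = {a, f}
Applying B2's transfer function to that OUT value gives IN[B2] (row B2 above).

Answer: {a, d}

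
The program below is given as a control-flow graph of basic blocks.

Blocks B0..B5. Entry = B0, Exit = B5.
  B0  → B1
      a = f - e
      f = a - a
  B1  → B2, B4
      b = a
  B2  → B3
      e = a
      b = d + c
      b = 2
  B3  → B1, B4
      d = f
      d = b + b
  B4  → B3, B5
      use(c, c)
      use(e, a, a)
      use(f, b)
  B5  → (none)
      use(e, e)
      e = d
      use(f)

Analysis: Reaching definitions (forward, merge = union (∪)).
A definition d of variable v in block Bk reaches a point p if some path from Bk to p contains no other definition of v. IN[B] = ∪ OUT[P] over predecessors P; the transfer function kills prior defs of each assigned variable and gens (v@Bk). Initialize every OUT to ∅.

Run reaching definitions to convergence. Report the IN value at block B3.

Fixpoint table:
  B0:   IN={}   OUT={a@B0, f@B0}
  B1:   IN={a@B0, b@B1, b@B2, d@B3, e@B2, f@B0}   OUT={a@B0, b@B1, d@B3, e@B2, f@B0}
  B2:   IN={a@B0, b@B1, d@B3, e@B2, f@B0}   OUT={a@B0, b@B2, d@B3, e@B2, f@B0}
  B3:   IN={a@B0, b@B1, b@B2, d@B3, e@B2, f@B0}   OUT={a@B0, b@B1, b@B2, d@B3, e@B2, f@B0}
  B4:   IN={a@B0, b@B1, b@B2, d@B3, e@B2, f@B0}   OUT={a@B0, b@B1, b@B2, d@B3, e@B2, f@B0}
  B5:   IN={a@B0, b@B1, b@B2, d@B3, e@B2, f@B0}   OUT={a@B0, b@B1, b@B2, d@B3, e@B5, f@B0}

Merge at B3: IN[B3] = OUT[B2] ⊔ OUT[B4] = {a@B0, b@B1, b@B2, d@B3, e@B2, f@B0}

Answer: {a@B0, b@B1, b@B2, d@B3, e@B2, f@B0}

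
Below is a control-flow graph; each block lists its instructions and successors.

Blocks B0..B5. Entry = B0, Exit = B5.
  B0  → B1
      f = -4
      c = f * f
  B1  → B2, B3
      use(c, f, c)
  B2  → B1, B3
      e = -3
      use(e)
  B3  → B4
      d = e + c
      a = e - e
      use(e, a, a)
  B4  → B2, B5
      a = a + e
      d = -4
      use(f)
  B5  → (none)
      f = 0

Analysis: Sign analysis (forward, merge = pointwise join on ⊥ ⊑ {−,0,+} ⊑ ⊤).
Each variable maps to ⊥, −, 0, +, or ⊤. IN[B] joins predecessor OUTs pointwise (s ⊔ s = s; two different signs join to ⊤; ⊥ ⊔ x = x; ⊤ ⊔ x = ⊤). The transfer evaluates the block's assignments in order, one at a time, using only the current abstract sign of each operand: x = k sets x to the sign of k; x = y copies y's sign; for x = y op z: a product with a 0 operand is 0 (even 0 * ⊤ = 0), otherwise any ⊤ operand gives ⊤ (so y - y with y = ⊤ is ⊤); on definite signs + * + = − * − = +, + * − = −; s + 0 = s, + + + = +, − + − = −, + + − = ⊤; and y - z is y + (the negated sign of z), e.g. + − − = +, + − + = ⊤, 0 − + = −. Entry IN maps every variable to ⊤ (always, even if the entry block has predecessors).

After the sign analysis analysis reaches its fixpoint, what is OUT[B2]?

Converged values:
  B0:   IN=(all ⊤)   OUT={c:+, f:-; rest ⊤}
  B1:   IN={c:+, f:-; rest ⊤}   OUT={c:+, f:-; rest ⊤}
  B2:   IN={c:+, f:-; rest ⊤}   OUT={c:+, e:-, f:-; rest ⊤}
  B3:   IN={c:+, f:-; rest ⊤}   OUT={c:+, f:-; rest ⊤}
  B4:   IN={c:+, f:-; rest ⊤}   OUT={c:+, d:-, f:-; rest ⊤}
  B5:   IN={c:+, d:-, f:-; rest ⊤}   OUT={c:+, d:-, f:0; rest ⊤}

Merge at B2: IN[B2] = OUT[B1] ⊔ OUT[B4] = {a: ⊤, b: ⊤, c: +, d: ⊤, e: ⊤, f: -}
Applying B2's transfer function to that IN value gives OUT[B2] (row B2 above).

Answer: {a: ⊤, b: ⊤, c: +, d: ⊤, e: -, f: -}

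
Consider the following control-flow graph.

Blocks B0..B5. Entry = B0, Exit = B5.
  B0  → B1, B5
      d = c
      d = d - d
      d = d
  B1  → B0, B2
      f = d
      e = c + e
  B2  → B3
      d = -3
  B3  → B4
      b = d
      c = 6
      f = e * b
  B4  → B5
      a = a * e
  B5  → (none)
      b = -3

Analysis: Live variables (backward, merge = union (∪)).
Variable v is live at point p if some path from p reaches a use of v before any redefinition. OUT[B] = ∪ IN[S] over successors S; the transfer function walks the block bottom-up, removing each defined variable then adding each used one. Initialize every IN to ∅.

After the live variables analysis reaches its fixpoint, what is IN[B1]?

Per-block solution:
  B0:  IN={a, c, e}  OUT={a, c, d, e}
  B1:  IN={a, c, d, e}  OUT={a, c, e}
  B2:  IN={a, e}  OUT={a, d, e}
  B3:  IN={a, d, e}  OUT={a, e}
  B4:  IN={a, e}  OUT={}
  B5:  IN={}  OUT={}

Merge at B1: OUT[B1] = IN[B0] ⊔ IN[B2] = {a, c, e}
Applying B1's transfer function to that OUT value gives IN[B1] (row B1 above).

Answer: {a, c, d, e}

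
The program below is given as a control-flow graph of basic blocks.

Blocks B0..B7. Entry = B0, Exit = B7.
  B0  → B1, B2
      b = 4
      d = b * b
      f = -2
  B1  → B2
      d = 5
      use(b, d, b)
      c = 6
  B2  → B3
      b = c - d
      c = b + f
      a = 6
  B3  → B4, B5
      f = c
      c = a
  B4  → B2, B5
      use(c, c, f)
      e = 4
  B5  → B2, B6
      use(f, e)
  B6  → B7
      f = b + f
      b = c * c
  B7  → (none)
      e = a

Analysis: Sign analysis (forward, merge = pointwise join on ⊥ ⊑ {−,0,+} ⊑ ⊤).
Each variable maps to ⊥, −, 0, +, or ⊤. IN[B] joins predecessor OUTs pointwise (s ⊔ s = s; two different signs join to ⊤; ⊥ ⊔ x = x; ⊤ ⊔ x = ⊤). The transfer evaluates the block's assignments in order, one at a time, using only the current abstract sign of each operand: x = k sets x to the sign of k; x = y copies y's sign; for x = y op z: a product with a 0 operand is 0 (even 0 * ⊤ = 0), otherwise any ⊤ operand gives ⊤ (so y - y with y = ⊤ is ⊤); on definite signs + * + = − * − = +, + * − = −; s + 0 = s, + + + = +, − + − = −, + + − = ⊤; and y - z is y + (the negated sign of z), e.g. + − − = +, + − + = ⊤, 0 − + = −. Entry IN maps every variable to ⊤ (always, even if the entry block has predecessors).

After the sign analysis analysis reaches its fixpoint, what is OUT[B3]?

Converged values:
  B0:   IN=(all ⊤)   OUT={b:+, d:+, f:-; rest ⊤}
  B1:   IN={b:+, d:+, f:-; rest ⊤}   OUT={b:+, c:+, d:+, f:-; rest ⊤}
  B2:   IN={d:+; rest ⊤}   OUT={a:+, d:+; rest ⊤}
  B3:   IN={a:+, d:+; rest ⊤}   OUT={a:+, c:+, d:+; rest ⊤}
  B4:   IN={a:+, c:+, d:+; rest ⊤}   OUT={a:+, c:+, d:+, e:+; rest ⊤}
  B5:   IN={a:+, c:+, d:+; rest ⊤}   OUT={a:+, c:+, d:+; rest ⊤}
  B6:   IN={a:+, c:+, d:+; rest ⊤}   OUT={a:+, b:+, c:+, d:+; rest ⊤}
  B7:   IN={a:+, b:+, c:+, d:+; rest ⊤}   OUT={a:+, b:+, c:+, d:+, e:+; rest ⊤}

Merge at B3: IN[B3] = OUT[B2] = {a: +, b: ⊤, c: ⊤, d: +, e: ⊤, f: ⊤}
Applying B3's transfer function to that IN value gives OUT[B3] (row B3 above).

Answer: {a: +, b: ⊤, c: +, d: +, e: ⊤, f: ⊤}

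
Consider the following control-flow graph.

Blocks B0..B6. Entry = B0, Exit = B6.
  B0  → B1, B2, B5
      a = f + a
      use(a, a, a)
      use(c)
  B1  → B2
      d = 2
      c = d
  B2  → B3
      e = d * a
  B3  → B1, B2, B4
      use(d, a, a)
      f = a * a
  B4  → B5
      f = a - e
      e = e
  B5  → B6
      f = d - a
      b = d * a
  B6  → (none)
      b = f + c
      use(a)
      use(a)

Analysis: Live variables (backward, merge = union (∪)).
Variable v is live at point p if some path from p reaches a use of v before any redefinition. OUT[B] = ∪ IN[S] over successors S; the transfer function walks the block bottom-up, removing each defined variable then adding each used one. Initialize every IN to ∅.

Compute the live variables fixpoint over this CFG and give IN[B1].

Fixpoint table:
  B0:   IN={a, c, d, f}   OUT={a, c, d}
  B1:   IN={a}   OUT={a, c, d}
  B2:   IN={a, c, d}   OUT={a, c, d, e}
  B3:   IN={a, c, d, e}   OUT={a, c, d, e}
  B4:   IN={a, c, d, e}   OUT={a, c, d}
  B5:   IN={a, c, d}   OUT={a, c, f}
  B6:   IN={a, c, f}   OUT={}

Merge at B1: OUT[B1] = IN[B2] = {a, c, d}
Applying B1's transfer function to that OUT value gives IN[B1] (row B1 above).

Answer: {a}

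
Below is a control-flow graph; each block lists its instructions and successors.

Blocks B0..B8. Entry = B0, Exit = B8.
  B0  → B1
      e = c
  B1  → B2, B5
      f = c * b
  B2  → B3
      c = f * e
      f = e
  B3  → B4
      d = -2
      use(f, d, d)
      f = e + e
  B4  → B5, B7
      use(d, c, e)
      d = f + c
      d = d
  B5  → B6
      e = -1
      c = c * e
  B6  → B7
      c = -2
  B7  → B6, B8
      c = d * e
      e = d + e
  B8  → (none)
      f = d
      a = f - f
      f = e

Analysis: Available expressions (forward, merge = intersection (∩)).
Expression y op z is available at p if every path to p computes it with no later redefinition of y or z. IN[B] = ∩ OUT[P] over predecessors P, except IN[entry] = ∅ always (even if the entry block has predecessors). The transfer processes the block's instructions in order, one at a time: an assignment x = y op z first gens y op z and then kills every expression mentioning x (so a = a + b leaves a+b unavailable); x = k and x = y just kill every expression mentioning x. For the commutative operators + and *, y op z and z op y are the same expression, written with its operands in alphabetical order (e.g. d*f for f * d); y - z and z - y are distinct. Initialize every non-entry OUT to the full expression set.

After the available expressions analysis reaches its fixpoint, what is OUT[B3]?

Per-block solution:
  B0:   IN={}   OUT={}
  B1:   IN={}   OUT={b*c}
  B2:   IN={b*c}   OUT={}
  B3:   IN={}   OUT={e+e}
  B4:   IN={e+e}   OUT={c+f, e+e}
  B5:   IN={}   OUT={}
  B6:   IN={}   OUT={}
  B7:   IN={}   OUT={}
  B8:   IN={}   OUT={}

Merge at B3: IN[B3] = OUT[B2] = {}
Applying B3's transfer function to that IN value gives OUT[B3] (row B3 above).

Answer: {e+e}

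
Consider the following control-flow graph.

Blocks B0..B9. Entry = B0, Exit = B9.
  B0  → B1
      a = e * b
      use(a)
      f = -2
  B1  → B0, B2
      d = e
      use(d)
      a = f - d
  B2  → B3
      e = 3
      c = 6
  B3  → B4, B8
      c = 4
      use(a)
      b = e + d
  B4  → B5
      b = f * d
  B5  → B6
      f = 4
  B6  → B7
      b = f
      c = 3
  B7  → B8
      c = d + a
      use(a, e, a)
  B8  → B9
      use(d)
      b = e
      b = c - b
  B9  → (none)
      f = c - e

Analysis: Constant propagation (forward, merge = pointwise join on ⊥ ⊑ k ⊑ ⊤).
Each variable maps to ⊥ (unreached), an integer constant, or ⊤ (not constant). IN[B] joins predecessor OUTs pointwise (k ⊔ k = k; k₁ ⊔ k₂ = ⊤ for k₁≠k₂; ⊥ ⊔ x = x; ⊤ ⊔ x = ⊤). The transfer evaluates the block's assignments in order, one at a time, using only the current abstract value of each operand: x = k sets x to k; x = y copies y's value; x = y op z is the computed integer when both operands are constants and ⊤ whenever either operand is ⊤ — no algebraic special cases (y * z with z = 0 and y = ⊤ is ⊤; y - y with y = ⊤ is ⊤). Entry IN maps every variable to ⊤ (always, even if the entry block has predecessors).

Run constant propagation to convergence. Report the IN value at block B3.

Converged values:
  B0: | IN=(all ⊤) | OUT={f:-2; rest ⊤}
  B1: | IN={f:-2; rest ⊤} | OUT={f:-2; rest ⊤}
  B2: | IN={f:-2; rest ⊤} | OUT={c:6, e:3, f:-2; rest ⊤}
  B3: | IN={c:6, e:3, f:-2; rest ⊤} | OUT={c:4, e:3, f:-2; rest ⊤}
  B4: | IN={c:4, e:3, f:-2; rest ⊤} | OUT={c:4, e:3, f:-2; rest ⊤}
  B5: | IN={c:4, e:3, f:-2; rest ⊤} | OUT={c:4, e:3, f:4; rest ⊤}
  B6: | IN={c:4, e:3, f:4; rest ⊤} | OUT={b:4, c:3, e:3, f:4; rest ⊤}
  B7: | IN={b:4, c:3, e:3, f:4; rest ⊤} | OUT={b:4, e:3, f:4; rest ⊤}
  B8: | IN={e:3; rest ⊤} | OUT={e:3; rest ⊤}
  B9: | IN={e:3; rest ⊤} | OUT={e:3; rest ⊤}

Merge at B3: IN[B3] = OUT[B2] = {a: ⊤, b: ⊤, c: 6, d: ⊤, e: 3, f: -2}

Answer: {a: ⊤, b: ⊤, c: 6, d: ⊤, e: 3, f: -2}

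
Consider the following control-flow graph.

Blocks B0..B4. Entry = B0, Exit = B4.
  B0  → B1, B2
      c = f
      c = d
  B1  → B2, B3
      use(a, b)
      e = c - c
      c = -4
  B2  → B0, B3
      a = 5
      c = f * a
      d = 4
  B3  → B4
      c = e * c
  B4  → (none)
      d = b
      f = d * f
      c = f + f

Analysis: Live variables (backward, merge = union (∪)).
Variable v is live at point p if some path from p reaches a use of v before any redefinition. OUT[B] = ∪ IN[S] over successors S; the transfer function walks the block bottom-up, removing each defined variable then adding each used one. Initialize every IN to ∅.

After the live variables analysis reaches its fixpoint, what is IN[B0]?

Answer: {a, b, d, e, f}

Working:
Fixpoint table:
  B0:   IN={a, b, d, e, f}   OUT={a, b, c, e, f}
  B1:   IN={a, b, c, f}   OUT={b, c, e, f}
  B2:   IN={b, e, f}   OUT={a, b, c, d, e, f}
  B3:   IN={b, c, e, f}   OUT={b, f}
  B4:   IN={b, f}   OUT={}

Merge at B0: OUT[B0] = IN[B1] ⊔ IN[B2] = {a, b, c, e, f}
Applying B0's transfer function to that OUT value gives IN[B0] (row B0 above).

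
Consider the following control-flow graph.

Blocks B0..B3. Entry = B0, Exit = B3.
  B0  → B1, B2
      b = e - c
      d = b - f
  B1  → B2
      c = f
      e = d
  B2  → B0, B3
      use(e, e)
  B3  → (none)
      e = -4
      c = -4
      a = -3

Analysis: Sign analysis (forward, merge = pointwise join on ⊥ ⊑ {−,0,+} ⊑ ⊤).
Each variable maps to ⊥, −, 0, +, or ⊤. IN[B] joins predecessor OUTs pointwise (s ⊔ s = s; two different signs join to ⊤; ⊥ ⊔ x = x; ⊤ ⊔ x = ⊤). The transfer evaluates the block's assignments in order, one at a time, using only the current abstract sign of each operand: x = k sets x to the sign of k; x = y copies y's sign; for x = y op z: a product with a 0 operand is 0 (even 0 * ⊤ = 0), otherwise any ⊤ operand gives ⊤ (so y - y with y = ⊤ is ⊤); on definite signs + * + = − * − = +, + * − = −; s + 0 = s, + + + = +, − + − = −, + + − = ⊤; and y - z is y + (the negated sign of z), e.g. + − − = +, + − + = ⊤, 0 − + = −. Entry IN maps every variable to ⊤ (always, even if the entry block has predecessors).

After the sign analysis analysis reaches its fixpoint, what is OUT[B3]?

Converged values:
  B0: | IN=(all ⊤) | OUT=(all ⊤)
  B1: | IN=(all ⊤) | OUT=(all ⊤)
  B2: | IN=(all ⊤) | OUT=(all ⊤)
  B3: | IN=(all ⊤) | OUT={a:-, c:-, e:-; rest ⊤}

Merge at B3: IN[B3] = OUT[B2] = {a: ⊤, b: ⊤, c: ⊤, d: ⊤, e: ⊤, f: ⊤}
Applying B3's transfer function to that IN value gives OUT[B3] (row B3 above).

Answer: {a: -, b: ⊤, c: -, d: ⊤, e: -, f: ⊤}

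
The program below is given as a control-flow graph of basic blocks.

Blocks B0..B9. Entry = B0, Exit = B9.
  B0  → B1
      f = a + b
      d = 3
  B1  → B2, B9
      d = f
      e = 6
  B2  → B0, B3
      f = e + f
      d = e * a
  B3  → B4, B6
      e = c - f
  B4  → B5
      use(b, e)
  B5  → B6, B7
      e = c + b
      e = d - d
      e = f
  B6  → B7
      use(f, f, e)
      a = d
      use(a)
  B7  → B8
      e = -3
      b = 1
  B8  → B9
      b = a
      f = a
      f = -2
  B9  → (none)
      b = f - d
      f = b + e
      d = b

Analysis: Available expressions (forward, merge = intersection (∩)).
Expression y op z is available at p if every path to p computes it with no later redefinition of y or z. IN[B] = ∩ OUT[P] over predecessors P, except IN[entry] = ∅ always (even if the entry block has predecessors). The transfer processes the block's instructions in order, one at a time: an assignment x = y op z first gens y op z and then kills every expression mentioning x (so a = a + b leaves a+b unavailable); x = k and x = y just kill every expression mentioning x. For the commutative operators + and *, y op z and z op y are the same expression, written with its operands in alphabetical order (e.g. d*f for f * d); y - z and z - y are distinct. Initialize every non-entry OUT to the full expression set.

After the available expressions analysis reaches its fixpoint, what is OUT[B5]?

Answer: {a+b, b+c, c-f, d-d}

Working:
Converged values:
  B0: | IN={} | OUT={a+b}
  B1: | IN={a+b} | OUT={a+b}
  B2: | IN={a+b} | OUT={a*e, a+b}
  B3: | IN={a*e, a+b} | OUT={a+b, c-f}
  B4: | IN={a+b, c-f} | OUT={a+b, c-f}
  B5: | IN={a+b, c-f} | OUT={a+b, b+c, c-f, d-d}
  B6: | IN={a+b, c-f} | OUT={c-f}
  B7: | IN={c-f} | OUT={c-f}
  B8: | IN={c-f} | OUT={}
  B9: | IN={} | OUT={b+e}

Merge at B5: IN[B5] = OUT[B4] = {a+b, c-f}
Applying B5's transfer function to that IN value gives OUT[B5] (row B5 above).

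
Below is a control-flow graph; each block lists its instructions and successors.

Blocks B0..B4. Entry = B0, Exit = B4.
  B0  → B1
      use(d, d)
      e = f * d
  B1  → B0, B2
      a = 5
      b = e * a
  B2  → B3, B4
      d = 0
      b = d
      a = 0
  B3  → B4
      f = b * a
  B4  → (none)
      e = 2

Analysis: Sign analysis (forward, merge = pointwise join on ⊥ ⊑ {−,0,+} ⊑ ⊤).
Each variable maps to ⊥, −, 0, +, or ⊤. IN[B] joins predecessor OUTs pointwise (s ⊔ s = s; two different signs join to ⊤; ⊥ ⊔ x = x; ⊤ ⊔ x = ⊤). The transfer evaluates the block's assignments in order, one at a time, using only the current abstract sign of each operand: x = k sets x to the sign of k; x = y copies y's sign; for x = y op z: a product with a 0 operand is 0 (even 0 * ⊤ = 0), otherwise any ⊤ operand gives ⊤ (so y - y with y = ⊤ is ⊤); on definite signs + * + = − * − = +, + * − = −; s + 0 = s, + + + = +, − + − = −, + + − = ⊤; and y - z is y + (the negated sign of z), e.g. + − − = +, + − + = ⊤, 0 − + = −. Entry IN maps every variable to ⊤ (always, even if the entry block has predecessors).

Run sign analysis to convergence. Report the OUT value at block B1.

Per-block solution:
  B0:   IN=(all ⊤)   OUT=(all ⊤)
  B1:   IN=(all ⊤)   OUT={a:+; rest ⊤}
  B2:   IN={a:+; rest ⊤}   OUT={a:0, b:0, d:0; rest ⊤}
  B3:   IN={a:0, b:0, d:0; rest ⊤}   OUT={a:0, b:0, d:0, f:0; rest ⊤}
  B4:   IN={a:0, b:0, d:0; rest ⊤}   OUT={a:0, b:0, d:0, e:+; rest ⊤}

Merge at B1: IN[B1] = OUT[B0] = {a: ⊤, b: ⊤, c: ⊤, d: ⊤, e: ⊤, f: ⊤}
Applying B1's transfer function to that IN value gives OUT[B1] (row B1 above).

Answer: {a: +, b: ⊤, c: ⊤, d: ⊤, e: ⊤, f: ⊤}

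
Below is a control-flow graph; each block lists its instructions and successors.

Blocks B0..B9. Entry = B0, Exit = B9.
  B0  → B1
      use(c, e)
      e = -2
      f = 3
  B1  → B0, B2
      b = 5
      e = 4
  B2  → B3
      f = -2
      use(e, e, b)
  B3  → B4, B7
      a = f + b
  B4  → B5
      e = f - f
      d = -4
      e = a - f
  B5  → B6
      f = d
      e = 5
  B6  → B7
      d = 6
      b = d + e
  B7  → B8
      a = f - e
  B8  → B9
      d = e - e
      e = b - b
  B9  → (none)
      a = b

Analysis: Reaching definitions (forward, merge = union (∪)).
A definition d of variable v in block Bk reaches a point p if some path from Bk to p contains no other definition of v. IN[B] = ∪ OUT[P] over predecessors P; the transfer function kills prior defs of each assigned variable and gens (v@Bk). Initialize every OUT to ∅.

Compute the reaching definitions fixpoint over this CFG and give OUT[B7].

Fixpoint table:
  B0:  IN={b@B1, e@B1, f@B0}  OUT={b@B1, e@B0, f@B0}
  B1:  IN={b@B1, e@B0, f@B0}  OUT={b@B1, e@B1, f@B0}
  B2:  IN={b@B1, e@B1, f@B0}  OUT={b@B1, e@B1, f@B2}
  B3:  IN={b@B1, e@B1, f@B2}  OUT={a@B3, b@B1, e@B1, f@B2}
  B4:  IN={a@B3, b@B1, e@B1, f@B2}  OUT={a@B3, b@B1, d@B4, e@B4, f@B2}
  B5:  IN={a@B3, b@B1, d@B4, e@B4, f@B2}  OUT={a@B3, b@B1, d@B4, e@B5, f@B5}
  B6:  IN={a@B3, b@B1, d@B4, e@B5, f@B5}  OUT={a@B3, b@B6, d@B6, e@B5, f@B5}
  B7:  IN={a@B3, b@B1, b@B6, d@B6, e@B1, e@B5, f@B2, f@B5}  OUT={a@B7, b@B1, b@B6, d@B6, e@B1, e@B5, f@B2, f@B5}
  B8:  IN={a@B7, b@B1, b@B6, d@B6, e@B1, e@B5, f@B2, f@B5}  OUT={a@B7, b@B1, b@B6, d@B8, e@B8, f@B2, f@B5}
  B9:  IN={a@B7, b@B1, b@B6, d@B8, e@B8, f@B2, f@B5}  OUT={a@B9, b@B1, b@B6, d@B8, e@B8, f@B2, f@B5}

Merge at B7: IN[B7] = OUT[B3] ⊔ OUT[B6] = {a@B3, b@B1, b@B6, d@B6, e@B1, e@B5, f@B2, f@B5}
Applying B7's transfer function to that IN value gives OUT[B7] (row B7 above).

Answer: {a@B7, b@B1, b@B6, d@B6, e@B1, e@B5, f@B2, f@B5}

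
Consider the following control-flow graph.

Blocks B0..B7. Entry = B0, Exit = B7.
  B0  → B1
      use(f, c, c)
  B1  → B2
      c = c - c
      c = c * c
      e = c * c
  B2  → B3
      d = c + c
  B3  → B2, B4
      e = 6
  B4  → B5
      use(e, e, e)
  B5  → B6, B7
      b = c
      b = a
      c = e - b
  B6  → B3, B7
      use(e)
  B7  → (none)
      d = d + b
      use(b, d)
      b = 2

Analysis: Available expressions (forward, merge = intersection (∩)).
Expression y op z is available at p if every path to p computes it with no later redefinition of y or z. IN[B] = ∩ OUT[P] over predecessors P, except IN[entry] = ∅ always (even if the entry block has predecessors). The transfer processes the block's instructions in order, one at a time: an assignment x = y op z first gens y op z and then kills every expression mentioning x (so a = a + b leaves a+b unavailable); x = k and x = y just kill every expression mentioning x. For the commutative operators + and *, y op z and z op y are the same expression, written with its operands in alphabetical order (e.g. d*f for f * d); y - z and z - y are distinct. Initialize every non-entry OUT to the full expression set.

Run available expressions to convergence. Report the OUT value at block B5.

Converged values:
  B0:  IN={}  OUT={}
  B1:  IN={}  OUT={c*c}
  B2:  IN={}  OUT={c+c}
  B3:  IN={}  OUT={}
  B4:  IN={}  OUT={}
  B5:  IN={}  OUT={e-b}
  B6:  IN={e-b}  OUT={e-b}
  B7:  IN={e-b}  OUT={}

Merge at B5: IN[B5] = OUT[B4] = {}
Applying B5's transfer function to that IN value gives OUT[B5] (row B5 above).

Answer: {e-b}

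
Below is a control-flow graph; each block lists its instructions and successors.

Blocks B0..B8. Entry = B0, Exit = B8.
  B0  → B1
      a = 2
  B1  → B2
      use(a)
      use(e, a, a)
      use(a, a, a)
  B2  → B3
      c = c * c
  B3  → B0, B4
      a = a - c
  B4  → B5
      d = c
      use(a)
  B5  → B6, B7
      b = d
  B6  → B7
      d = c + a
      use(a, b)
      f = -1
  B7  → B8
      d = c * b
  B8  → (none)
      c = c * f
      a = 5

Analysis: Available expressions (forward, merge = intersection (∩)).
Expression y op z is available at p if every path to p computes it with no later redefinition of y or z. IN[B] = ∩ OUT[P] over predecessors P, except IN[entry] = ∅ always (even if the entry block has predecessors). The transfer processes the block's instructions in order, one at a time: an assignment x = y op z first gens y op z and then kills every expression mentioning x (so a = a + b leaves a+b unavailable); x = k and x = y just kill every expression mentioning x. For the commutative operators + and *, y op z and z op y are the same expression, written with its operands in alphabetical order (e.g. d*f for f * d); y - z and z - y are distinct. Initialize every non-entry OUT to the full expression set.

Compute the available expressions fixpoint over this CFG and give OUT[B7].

Answer: {b*c}

Derivation:
Per-block solution:
  B0:  IN={}  OUT={}
  B1:  IN={}  OUT={}
  B2:  IN={}  OUT={}
  B3:  IN={}  OUT={}
  B4:  IN={}  OUT={}
  B5:  IN={}  OUT={}
  B6:  IN={}  OUT={a+c}
  B7:  IN={}  OUT={b*c}
  B8:  IN={b*c}  OUT={}

Merge at B7: IN[B7] = OUT[B5] ∩ OUT[B6] = {}
Applying B7's transfer function to that IN value gives OUT[B7] (row B7 above).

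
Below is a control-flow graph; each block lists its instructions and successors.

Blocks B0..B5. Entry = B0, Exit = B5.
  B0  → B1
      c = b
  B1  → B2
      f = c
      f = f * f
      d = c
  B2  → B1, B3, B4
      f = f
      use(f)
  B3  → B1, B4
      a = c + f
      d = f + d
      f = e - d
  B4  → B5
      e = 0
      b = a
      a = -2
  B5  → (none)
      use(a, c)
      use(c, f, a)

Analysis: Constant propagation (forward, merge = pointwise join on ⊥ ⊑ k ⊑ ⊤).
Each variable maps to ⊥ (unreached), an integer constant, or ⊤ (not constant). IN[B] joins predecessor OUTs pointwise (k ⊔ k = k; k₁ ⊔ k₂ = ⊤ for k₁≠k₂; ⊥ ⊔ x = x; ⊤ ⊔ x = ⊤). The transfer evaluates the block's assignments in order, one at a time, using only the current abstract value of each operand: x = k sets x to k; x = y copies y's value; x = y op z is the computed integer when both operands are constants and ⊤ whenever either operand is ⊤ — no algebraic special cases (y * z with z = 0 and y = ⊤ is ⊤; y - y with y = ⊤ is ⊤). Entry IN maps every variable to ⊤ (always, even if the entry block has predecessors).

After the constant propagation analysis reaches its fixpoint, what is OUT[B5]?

Answer: {a: -2, b: ⊤, c: ⊤, d: ⊤, e: 0, f: ⊤}

Derivation:
Converged values:
  B0:  IN=(all ⊤)  OUT=(all ⊤)
  B1:  IN=(all ⊤)  OUT=(all ⊤)
  B2:  IN=(all ⊤)  OUT=(all ⊤)
  B3:  IN=(all ⊤)  OUT=(all ⊤)
  B4:  IN=(all ⊤)  OUT={a:-2, e:0; rest ⊤}
  B5:  IN={a:-2, e:0; rest ⊤}  OUT={a:-2, e:0; rest ⊤}

Merge at B5: IN[B5] = OUT[B4] = {a: -2, b: ⊤, c: ⊤, d: ⊤, e: 0, f: ⊤}
Applying B5's transfer function to that IN value gives OUT[B5] (row B5 above).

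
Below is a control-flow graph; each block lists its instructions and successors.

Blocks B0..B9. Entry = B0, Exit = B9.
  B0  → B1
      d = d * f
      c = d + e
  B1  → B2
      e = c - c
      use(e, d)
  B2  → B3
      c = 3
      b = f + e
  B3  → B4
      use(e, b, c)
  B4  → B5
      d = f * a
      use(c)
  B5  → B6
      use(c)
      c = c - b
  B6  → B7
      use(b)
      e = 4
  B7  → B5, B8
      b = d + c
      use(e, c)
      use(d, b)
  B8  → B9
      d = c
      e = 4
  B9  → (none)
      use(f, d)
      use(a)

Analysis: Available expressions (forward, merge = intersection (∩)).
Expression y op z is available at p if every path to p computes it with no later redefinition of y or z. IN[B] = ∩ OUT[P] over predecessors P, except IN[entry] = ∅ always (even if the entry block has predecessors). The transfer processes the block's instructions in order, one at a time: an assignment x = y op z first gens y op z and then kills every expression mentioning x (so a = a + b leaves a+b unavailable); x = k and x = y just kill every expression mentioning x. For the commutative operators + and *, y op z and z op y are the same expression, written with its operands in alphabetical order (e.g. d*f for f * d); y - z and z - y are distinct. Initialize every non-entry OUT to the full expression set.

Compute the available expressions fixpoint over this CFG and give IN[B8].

Answer: {a*f, c+d}

Working:
Converged values:
  B0:  IN={}  OUT={d+e}
  B1:  IN={d+e}  OUT={c-c}
  B2:  IN={c-c}  OUT={e+f}
  B3:  IN={e+f}  OUT={e+f}
  B4:  IN={e+f}  OUT={a*f, e+f}
  B5:  IN={a*f}  OUT={a*f}
  B6:  IN={a*f}  OUT={a*f}
  B7:  IN={a*f}  OUT={a*f, c+d}
  B8:  IN={a*f, c+d}  OUT={a*f}
  B9:  IN={a*f}  OUT={a*f}

Merge at B8: IN[B8] = OUT[B7] = {a*f, c+d}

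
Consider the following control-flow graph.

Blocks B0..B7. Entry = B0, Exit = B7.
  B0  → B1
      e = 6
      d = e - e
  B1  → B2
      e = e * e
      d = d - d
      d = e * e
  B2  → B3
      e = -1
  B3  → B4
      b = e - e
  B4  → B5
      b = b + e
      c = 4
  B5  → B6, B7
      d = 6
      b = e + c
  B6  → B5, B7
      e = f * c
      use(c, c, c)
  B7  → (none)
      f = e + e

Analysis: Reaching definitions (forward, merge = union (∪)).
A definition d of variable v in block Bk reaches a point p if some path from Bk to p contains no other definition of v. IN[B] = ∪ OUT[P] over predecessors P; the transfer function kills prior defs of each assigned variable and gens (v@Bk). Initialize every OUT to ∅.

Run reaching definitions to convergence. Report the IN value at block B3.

Answer: {d@B1, e@B2}

Derivation:
Fixpoint table:
  B0:  IN={}  OUT={d@B0, e@B0}
  B1:  IN={d@B0, e@B0}  OUT={d@B1, e@B1}
  B2:  IN={d@B1, e@B1}  OUT={d@B1, e@B2}
  B3:  IN={d@B1, e@B2}  OUT={b@B3, d@B1, e@B2}
  B4:  IN={b@B3, d@B1, e@B2}  OUT={b@B4, c@B4, d@B1, e@B2}
  B5:  IN={b@B4, b@B5, c@B4, d@B1, d@B5, e@B2, e@B6}  OUT={b@B5, c@B4, d@B5, e@B2, e@B6}
  B6:  IN={b@B5, c@B4, d@B5, e@B2, e@B6}  OUT={b@B5, c@B4, d@B5, e@B6}
  B7:  IN={b@B5, c@B4, d@B5, e@B2, e@B6}  OUT={b@B5, c@B4, d@B5, e@B2, e@B6, f@B7}

Merge at B3: IN[B3] = OUT[B2] = {d@B1, e@B2}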